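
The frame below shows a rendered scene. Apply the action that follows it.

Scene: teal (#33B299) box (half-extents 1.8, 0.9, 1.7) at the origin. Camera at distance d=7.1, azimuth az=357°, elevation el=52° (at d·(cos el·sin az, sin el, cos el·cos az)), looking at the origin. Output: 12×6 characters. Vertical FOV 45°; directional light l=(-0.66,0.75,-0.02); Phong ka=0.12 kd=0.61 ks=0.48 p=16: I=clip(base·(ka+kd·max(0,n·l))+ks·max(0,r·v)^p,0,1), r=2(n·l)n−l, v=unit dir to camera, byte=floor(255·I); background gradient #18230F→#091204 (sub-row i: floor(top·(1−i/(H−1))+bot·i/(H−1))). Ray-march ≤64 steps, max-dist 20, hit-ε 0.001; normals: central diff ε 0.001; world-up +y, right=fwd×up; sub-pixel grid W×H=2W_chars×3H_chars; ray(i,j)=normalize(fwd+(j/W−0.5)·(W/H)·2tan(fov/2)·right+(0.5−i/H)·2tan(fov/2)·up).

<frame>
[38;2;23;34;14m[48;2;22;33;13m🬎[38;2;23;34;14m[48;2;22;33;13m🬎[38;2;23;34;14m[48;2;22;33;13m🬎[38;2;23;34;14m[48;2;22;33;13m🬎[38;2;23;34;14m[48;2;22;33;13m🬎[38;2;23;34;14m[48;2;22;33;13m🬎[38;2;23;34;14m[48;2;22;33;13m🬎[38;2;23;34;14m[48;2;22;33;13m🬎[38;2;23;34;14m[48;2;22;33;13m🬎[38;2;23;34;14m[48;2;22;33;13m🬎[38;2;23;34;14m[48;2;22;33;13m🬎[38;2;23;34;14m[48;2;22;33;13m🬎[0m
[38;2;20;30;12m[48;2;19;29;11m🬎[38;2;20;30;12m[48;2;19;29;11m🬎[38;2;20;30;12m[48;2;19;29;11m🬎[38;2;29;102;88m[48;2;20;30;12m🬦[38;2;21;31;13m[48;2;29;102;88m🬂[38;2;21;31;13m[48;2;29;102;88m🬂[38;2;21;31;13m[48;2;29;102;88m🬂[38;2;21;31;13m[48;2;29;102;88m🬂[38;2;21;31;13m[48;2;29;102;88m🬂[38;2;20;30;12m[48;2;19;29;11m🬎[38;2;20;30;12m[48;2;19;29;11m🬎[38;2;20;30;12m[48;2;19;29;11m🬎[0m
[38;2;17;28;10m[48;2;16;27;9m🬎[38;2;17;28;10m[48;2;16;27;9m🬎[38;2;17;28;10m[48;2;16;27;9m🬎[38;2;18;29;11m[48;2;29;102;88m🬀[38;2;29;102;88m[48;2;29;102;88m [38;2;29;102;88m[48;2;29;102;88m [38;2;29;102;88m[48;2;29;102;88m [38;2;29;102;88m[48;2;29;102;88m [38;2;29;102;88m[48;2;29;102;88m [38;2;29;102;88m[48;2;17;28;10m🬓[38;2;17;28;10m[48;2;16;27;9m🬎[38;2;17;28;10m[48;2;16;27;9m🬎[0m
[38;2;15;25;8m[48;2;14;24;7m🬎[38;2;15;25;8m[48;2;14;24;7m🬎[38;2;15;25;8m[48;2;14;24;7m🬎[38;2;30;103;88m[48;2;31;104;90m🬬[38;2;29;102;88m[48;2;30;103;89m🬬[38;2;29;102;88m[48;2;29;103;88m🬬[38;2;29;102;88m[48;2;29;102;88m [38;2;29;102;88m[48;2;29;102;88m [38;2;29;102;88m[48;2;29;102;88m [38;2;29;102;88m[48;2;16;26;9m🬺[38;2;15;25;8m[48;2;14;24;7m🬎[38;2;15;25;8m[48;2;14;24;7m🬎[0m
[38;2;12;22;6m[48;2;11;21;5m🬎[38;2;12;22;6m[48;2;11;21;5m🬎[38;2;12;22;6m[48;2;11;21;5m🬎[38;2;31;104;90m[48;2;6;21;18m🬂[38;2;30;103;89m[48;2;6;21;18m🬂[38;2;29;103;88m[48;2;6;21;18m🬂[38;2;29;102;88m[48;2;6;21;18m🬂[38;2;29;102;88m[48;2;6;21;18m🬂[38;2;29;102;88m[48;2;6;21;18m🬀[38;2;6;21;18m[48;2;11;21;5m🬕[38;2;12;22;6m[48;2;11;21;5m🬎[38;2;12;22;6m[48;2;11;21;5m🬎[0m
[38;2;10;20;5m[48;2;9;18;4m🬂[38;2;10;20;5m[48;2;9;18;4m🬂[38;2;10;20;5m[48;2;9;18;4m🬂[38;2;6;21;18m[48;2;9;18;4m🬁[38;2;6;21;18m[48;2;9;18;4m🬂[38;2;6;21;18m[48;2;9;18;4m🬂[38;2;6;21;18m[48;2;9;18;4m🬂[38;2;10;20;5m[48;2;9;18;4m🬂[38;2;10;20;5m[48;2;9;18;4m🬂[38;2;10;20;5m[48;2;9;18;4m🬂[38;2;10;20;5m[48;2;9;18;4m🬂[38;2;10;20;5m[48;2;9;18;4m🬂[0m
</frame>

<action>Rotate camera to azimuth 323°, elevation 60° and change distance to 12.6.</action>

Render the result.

<frame>
[38;2;23;34;14m[48;2;22;33;13m🬎[38;2;23;34;14m[48;2;22;33;13m🬎[38;2;23;34;14m[48;2;22;33;13m🬎[38;2;23;34;14m[48;2;22;33;13m🬎[38;2;23;34;14m[48;2;22;33;13m🬎[38;2;23;34;14m[48;2;22;33;13m🬎[38;2;23;34;14m[48;2;22;33;13m🬎[38;2;23;34;14m[48;2;22;33;13m🬎[38;2;23;34;14m[48;2;22;33;13m🬎[38;2;23;34;14m[48;2;22;33;13m🬎[38;2;23;34;14m[48;2;22;33;13m🬎[38;2;23;34;14m[48;2;22;33;13m🬎[0m
[38;2;20;30;12m[48;2;19;29;11m🬎[38;2;20;30;12m[48;2;19;29;11m🬎[38;2;20;30;12m[48;2;19;29;11m🬎[38;2;20;30;12m[48;2;19;29;11m🬎[38;2;20;30;12m[48;2;19;29;11m🬎[38;2;20;30;12m[48;2;19;29;11m🬎[38;2;20;30;12m[48;2;19;29;11m🬎[38;2;20;30;12m[48;2;19;29;11m🬎[38;2;20;30;12m[48;2;19;29;11m🬎[38;2;20;30;12m[48;2;19;29;11m🬎[38;2;20;30;12m[48;2;19;29;11m🬎[38;2;20;30;12m[48;2;19;29;11m🬎[0m
[38;2;17;28;10m[48;2;16;27;9m🬎[38;2;17;28;10m[48;2;16;27;9m🬎[38;2;17;28;10m[48;2;16;27;9m🬎[38;2;17;28;10m[48;2;16;27;9m🬎[38;2;17;28;10m[48;2;29;102;88m🬆[38;2;18;29;11m[48;2;29;102;88m🬀[38;2;29;102;88m[48;2;29;102;88m [38;2;29;102;88m[48;2;17;28;10m🬱[38;2;17;28;10m[48;2;16;27;9m🬎[38;2;17;28;10m[48;2;16;27;9m🬎[38;2;17;28;10m[48;2;16;27;9m🬎[38;2;17;28;10m[48;2;16;27;9m🬎[0m
[38;2;15;25;8m[48;2;14;24;7m🬎[38;2;15;25;8m[48;2;14;24;7m🬎[38;2;15;25;8m[48;2;14;24;7m🬎[38;2;15;25;8m[48;2;14;24;7m🬎[38;2;27;96;82m[48;2;14;24;7m🬊[38;2;29;102;88m[48;2;26;93;79m🬬[38;2;29;102;88m[48;2;29;102;88m [38;2;29;102;88m[48;2;8;22;14m🬆[38;2;29;102;88m[48;2;13;24;9m🬀[38;2;15;25;8m[48;2;14;24;7m🬎[38;2;15;25;8m[48;2;14;24;7m🬎[38;2;15;25;8m[48;2;14;24;7m🬎[0m
[38;2;12;22;6m[48;2;11;21;5m🬎[38;2;12;22;6m[48;2;11;21;5m🬎[38;2;12;22;6m[48;2;11;21;5m🬎[38;2;12;22;6m[48;2;11;21;5m🬎[38;2;12;22;6m[48;2;11;21;5m🬎[38;2;27;97;83m[48;2;11;21;5m🬉[38;2;6;21;18m[48;2;11;21;5m🬆[38;2;12;22;6m[48;2;11;21;5m🬎[38;2;12;22;6m[48;2;11;21;5m🬎[38;2;12;22;6m[48;2;11;21;5m🬎[38;2;12;22;6m[48;2;11;21;5m🬎[38;2;12;22;6m[48;2;11;21;5m🬎[0m
[38;2;10;20;5m[48;2;9;18;4m🬂[38;2;10;20;5m[48;2;9;18;4m🬂[38;2;10;20;5m[48;2;9;18;4m🬂[38;2;10;20;5m[48;2;9;18;4m🬂[38;2;10;20;5m[48;2;9;18;4m🬂[38;2;10;20;5m[48;2;9;18;4m🬂[38;2;10;20;5m[48;2;9;18;4m🬂[38;2;10;20;5m[48;2;9;18;4m🬂[38;2;10;20;5m[48;2;9;18;4m🬂[38;2;10;20;5m[48;2;9;18;4m🬂[38;2;10;20;5m[48;2;9;18;4m🬂[38;2;10;20;5m[48;2;9;18;4m🬂[0m
</frame>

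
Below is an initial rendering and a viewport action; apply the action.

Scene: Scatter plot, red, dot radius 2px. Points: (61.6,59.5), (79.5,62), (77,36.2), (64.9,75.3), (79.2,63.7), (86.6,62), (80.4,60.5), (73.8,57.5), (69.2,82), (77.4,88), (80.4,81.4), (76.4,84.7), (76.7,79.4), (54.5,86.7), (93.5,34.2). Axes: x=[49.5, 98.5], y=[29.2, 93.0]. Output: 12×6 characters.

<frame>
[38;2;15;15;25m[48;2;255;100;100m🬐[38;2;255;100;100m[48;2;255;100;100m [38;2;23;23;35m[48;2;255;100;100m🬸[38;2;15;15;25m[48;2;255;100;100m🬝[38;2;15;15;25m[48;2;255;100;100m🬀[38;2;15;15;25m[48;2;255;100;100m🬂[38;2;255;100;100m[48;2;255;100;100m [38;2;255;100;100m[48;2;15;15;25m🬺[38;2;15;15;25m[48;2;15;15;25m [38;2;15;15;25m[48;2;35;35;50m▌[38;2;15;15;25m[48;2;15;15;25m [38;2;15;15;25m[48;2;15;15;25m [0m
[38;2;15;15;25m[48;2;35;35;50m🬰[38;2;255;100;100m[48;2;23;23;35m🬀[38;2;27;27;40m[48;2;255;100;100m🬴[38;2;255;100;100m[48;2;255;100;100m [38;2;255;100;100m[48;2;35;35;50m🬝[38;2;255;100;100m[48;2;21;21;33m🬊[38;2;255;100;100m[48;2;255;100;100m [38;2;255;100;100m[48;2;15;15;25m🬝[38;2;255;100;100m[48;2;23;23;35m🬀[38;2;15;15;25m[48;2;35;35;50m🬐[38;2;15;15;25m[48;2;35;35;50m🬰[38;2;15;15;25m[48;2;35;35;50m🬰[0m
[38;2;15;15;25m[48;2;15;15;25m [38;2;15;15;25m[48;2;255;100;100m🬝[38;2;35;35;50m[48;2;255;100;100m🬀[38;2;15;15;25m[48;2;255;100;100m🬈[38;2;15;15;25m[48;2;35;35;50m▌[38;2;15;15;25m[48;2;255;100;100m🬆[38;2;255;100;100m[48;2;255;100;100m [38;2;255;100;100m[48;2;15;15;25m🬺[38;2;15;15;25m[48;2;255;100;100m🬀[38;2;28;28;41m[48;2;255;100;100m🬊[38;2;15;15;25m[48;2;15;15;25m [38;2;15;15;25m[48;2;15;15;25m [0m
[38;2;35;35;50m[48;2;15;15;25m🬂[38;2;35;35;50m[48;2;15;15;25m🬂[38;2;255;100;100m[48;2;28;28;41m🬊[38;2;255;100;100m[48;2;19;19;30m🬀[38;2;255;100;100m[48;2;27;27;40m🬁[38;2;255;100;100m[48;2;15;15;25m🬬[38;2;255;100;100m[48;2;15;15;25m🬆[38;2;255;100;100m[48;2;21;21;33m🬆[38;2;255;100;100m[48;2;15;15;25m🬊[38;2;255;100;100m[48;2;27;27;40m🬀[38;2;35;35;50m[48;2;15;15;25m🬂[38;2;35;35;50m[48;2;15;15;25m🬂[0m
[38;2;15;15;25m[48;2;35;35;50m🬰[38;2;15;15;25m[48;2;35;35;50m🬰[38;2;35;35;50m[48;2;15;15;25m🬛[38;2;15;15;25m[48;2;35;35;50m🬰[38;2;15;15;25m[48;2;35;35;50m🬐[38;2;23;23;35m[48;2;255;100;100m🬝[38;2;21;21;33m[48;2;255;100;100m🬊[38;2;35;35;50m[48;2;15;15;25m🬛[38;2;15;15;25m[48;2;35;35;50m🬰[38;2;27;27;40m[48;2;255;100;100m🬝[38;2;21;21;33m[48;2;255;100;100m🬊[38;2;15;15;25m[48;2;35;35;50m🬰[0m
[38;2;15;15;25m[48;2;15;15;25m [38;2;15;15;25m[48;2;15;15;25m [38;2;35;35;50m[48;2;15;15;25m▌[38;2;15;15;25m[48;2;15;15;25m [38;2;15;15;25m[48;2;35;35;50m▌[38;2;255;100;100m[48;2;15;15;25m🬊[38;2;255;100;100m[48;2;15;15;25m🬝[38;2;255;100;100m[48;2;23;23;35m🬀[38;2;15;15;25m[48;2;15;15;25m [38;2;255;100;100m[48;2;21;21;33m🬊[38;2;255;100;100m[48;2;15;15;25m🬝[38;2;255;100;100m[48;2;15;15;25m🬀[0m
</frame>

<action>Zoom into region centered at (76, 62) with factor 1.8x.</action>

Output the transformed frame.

<frame>
[38;2;15;15;25m[48;2;255;100;100m🬆[38;2;255;100;100m[48;2;15;15;25m🬺[38;2;23;23;35m[48;2;255;100;100m🬬[38;2;15;15;25m[48;2;15;15;25m [38;2;15;15;25m[48;2;35;35;50m▌[38;2;255;100;100m[48;2;15;15;25m🬊[38;2;255;100;100m[48;2;15;15;25m🬝[38;2;255;100;100m[48;2;35;35;50m🬬[38;2;255;100;100m[48;2;15;15;25m🬆[38;2;15;15;25m[48;2;35;35;50m▌[38;2;15;15;25m[48;2;15;15;25m [38;2;15;15;25m[48;2;15;15;25m [0m
[38;2;23;23;35m[48;2;255;100;100m🬺[38;2;255;100;100m[48;2;21;21;33m🬆[38;2;35;35;50m[48;2;15;15;25m🬛[38;2;15;15;25m[48;2;35;35;50m🬰[38;2;15;15;25m[48;2;35;35;50m🬐[38;2;15;15;25m[48;2;35;35;50m🬰[38;2;15;15;25m[48;2;35;35;50m🬰[38;2;27;27;40m[48;2;255;100;100m🬬[38;2;15;15;25m[48;2;35;35;50m🬰[38;2;15;15;25m[48;2;35;35;50m🬐[38;2;15;15;25m[48;2;35;35;50m🬰[38;2;15;15;25m[48;2;35;35;50m🬰[0m
[38;2;15;15;25m[48;2;255;100;100m🬊[38;2;15;15;25m[48;2;15;15;25m [38;2;35;35;50m[48;2;15;15;25m▌[38;2;15;15;25m[48;2;15;15;25m [38;2;23;23;35m[48;2;255;100;100m🬝[38;2;15;15;25m[48;2;15;15;25m [38;2;15;15;25m[48;2;255;100;100m🬀[38;2;255;100;100m[48;2;255;100;100m [38;2;15;15;25m[48;2;255;100;100m🬨[38;2;21;21;33m[48;2;255;100;100m🬆[38;2;255;100;100m[48;2;15;15;25m🬺[38;2;15;15;25m[48;2;255;100;100m🬬[0m
[38;2;255;100;100m[48;2;15;15;25m🬝[38;2;255;100;100m[48;2;19;19;30m🬀[38;2;35;35;50m[48;2;15;15;25m🬕[38;2;23;23;35m[48;2;255;100;100m🬴[38;2;255;100;100m[48;2;255;100;100m [38;2;255;100;100m[48;2;25;25;37m🬛[38;2;255;100;100m[48;2;19;19;30m🬁[38;2;255;100;100m[48;2;35;35;50m🬬[38;2;255;100;100m[48;2;15;15;25m🬆[38;2;255;100;100m[48;2;27;27;40m🬁[38;2;255;100;100m[48;2;15;15;25m🬆[38;2;35;35;50m[48;2;15;15;25m🬂[0m
[38;2;15;15;25m[48;2;35;35;50m🬰[38;2;15;15;25m[48;2;35;35;50m🬰[38;2;35;35;50m[48;2;15;15;25m🬛[38;2;15;15;25m[48;2;35;35;50m🬰[38;2;27;27;40m[48;2;255;100;100m🬺[38;2;15;15;25m[48;2;35;35;50m🬰[38;2;15;15;25m[48;2;35;35;50m🬰[38;2;35;35;50m[48;2;15;15;25m🬛[38;2;15;15;25m[48;2;35;35;50m🬰[38;2;15;15;25m[48;2;35;35;50m🬐[38;2;15;15;25m[48;2;35;35;50m🬰[38;2;15;15;25m[48;2;35;35;50m🬰[0m
[38;2;15;15;25m[48;2;15;15;25m [38;2;15;15;25m[48;2;15;15;25m [38;2;35;35;50m[48;2;15;15;25m▌[38;2;15;15;25m[48;2;15;15;25m [38;2;15;15;25m[48;2;35;35;50m▌[38;2;15;15;25m[48;2;15;15;25m [38;2;15;15;25m[48;2;15;15;25m [38;2;35;35;50m[48;2;15;15;25m▌[38;2;15;15;25m[48;2;15;15;25m [38;2;15;15;25m[48;2;35;35;50m▌[38;2;15;15;25m[48;2;15;15;25m [38;2;15;15;25m[48;2;15;15;25m [0m
</frame>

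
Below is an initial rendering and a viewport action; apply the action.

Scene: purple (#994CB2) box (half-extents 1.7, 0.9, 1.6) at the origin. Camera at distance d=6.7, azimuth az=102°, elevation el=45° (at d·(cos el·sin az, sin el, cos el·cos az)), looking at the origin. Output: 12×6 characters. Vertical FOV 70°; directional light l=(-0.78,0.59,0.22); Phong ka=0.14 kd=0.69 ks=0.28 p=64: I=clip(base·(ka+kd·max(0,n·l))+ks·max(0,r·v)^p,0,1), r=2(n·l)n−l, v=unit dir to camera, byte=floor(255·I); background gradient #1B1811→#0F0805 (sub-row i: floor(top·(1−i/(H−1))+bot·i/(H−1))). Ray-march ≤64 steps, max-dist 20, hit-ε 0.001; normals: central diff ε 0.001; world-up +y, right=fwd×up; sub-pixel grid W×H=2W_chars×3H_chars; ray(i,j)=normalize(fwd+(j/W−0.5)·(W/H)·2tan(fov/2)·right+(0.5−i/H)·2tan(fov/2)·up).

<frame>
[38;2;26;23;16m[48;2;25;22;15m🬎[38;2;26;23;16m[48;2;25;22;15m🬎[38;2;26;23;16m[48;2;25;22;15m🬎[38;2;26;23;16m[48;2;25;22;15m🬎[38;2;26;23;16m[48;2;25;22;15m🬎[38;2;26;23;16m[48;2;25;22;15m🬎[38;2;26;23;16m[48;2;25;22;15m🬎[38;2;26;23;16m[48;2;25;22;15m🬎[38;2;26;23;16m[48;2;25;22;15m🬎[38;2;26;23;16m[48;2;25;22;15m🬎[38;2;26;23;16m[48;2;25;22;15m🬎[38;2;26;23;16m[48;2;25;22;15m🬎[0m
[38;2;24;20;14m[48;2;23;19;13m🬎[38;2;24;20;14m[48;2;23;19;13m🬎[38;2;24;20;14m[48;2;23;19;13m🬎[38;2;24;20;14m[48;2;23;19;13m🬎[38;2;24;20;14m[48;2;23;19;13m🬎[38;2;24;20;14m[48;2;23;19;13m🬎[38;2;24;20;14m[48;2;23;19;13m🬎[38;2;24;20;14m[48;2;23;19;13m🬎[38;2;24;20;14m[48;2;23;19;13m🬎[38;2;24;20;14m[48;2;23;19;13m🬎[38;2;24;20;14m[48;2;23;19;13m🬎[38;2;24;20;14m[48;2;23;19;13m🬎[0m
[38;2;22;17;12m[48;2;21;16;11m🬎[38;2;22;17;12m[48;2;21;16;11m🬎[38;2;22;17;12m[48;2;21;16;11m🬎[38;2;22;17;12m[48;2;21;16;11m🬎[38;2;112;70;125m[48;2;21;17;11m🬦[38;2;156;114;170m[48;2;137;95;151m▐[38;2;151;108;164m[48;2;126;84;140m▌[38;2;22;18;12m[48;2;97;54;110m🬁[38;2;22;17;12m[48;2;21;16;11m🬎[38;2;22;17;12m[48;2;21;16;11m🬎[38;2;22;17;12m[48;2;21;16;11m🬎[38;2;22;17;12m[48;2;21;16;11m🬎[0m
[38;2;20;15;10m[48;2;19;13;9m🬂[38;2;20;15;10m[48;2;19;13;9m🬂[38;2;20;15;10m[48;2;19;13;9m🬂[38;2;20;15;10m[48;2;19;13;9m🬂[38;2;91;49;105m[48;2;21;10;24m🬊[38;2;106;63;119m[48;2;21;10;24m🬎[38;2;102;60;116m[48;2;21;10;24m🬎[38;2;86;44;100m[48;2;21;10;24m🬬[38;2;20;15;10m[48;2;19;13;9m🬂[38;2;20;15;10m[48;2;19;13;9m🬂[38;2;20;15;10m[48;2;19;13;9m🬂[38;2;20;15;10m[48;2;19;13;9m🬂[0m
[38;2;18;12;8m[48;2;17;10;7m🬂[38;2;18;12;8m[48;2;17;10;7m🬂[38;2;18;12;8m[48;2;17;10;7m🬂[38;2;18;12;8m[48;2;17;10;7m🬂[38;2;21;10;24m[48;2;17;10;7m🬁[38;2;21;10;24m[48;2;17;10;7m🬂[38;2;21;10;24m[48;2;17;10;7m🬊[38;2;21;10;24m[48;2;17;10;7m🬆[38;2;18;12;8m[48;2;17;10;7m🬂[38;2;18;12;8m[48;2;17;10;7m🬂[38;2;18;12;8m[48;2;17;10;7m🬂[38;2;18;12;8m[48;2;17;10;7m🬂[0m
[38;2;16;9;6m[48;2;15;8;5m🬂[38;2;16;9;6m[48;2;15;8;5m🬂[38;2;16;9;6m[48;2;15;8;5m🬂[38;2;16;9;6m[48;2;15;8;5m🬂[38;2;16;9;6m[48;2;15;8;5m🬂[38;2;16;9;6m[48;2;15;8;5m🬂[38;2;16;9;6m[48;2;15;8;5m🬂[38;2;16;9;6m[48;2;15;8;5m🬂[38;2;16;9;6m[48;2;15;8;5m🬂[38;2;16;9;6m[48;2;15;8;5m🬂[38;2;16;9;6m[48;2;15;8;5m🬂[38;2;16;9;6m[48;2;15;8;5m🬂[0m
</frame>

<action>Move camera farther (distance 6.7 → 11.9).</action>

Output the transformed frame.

<frame>
[38;2;26;23;16m[48;2;25;22;15m🬎[38;2;26;23;16m[48;2;25;22;15m🬎[38;2;26;23;16m[48;2;25;22;15m🬎[38;2;26;23;16m[48;2;25;22;15m🬎[38;2;26;23;16m[48;2;25;22;15m🬎[38;2;26;23;16m[48;2;25;22;15m🬎[38;2;26;23;16m[48;2;25;22;15m🬎[38;2;26;23;16m[48;2;25;22;15m🬎[38;2;26;23;16m[48;2;25;22;15m🬎[38;2;26;23;16m[48;2;25;22;15m🬎[38;2;26;23;16m[48;2;25;22;15m🬎[38;2;26;23;16m[48;2;25;22;15m🬎[0m
[38;2;24;20;14m[48;2;23;19;13m🬎[38;2;24;20;14m[48;2;23;19;13m🬎[38;2;24;20;14m[48;2;23;19;13m🬎[38;2;24;20;14m[48;2;23;19;13m🬎[38;2;24;20;14m[48;2;23;19;13m🬎[38;2;24;20;14m[48;2;23;19;13m🬎[38;2;24;20;14m[48;2;23;19;13m🬎[38;2;24;20;14m[48;2;23;19;13m🬎[38;2;24;20;14m[48;2;23;19;13m🬎[38;2;24;20;14m[48;2;23;19;13m🬎[38;2;24;20;14m[48;2;23;19;13m🬎[38;2;24;20;14m[48;2;23;19;13m🬎[0m
[38;2;22;17;12m[48;2;21;16;11m🬎[38;2;22;17;12m[48;2;21;16;11m🬎[38;2;22;17;12m[48;2;21;16;11m🬎[38;2;22;17;12m[48;2;21;16;11m🬎[38;2;22;17;12m[48;2;21;16;11m🬎[38;2;158;116;172m[48;2;21;17;11m🬦[38;2;22;17;12m[48;2;134;92;148m🬎[38;2;22;17;12m[48;2;21;16;11m🬎[38;2;22;17;12m[48;2;21;16;11m🬎[38;2;22;17;12m[48;2;21;16;11m🬎[38;2;22;17;12m[48;2;21;16;11m🬎[38;2;22;17;12m[48;2;21;16;11m🬎[0m
[38;2;20;15;10m[48;2;19;13;9m🬂[38;2;20;15;10m[48;2;19;13;9m🬂[38;2;20;15;10m[48;2;19;13;9m🬂[38;2;20;15;10m[48;2;19;13;9m🬂[38;2;20;15;10m[48;2;19;13;9m🬂[38;2;116;74;130m[48;2;20;11;16m🬂[38;2;111;69;125m[48;2;21;10;24m🬂[38;2;20;15;10m[48;2;19;13;9m🬂[38;2;20;15;10m[48;2;19;13;9m🬂[38;2;20;15;10m[48;2;19;13;9m🬂[38;2;20;15;10m[48;2;19;13;9m🬂[38;2;20;15;10m[48;2;19;13;9m🬂[0m
[38;2;18;12;8m[48;2;17;10;7m🬂[38;2;18;12;8m[48;2;17;10;7m🬂[38;2;18;12;8m[48;2;17;10;7m🬂[38;2;18;12;8m[48;2;17;10;7m🬂[38;2;18;12;8m[48;2;17;10;7m🬂[38;2;18;12;8m[48;2;17;10;7m🬂[38;2;18;12;8m[48;2;17;10;7m🬂[38;2;18;12;8m[48;2;17;10;7m🬂[38;2;18;12;8m[48;2;17;10;7m🬂[38;2;18;12;8m[48;2;17;10;7m🬂[38;2;18;12;8m[48;2;17;10;7m🬂[38;2;18;12;8m[48;2;17;10;7m🬂[0m
[38;2;16;9;6m[48;2;15;8;5m🬂[38;2;16;9;6m[48;2;15;8;5m🬂[38;2;16;9;6m[48;2;15;8;5m🬂[38;2;16;9;6m[48;2;15;8;5m🬂[38;2;16;9;6m[48;2;15;8;5m🬂[38;2;16;9;6m[48;2;15;8;5m🬂[38;2;16;9;6m[48;2;15;8;5m🬂[38;2;16;9;6m[48;2;15;8;5m🬂[38;2;16;9;6m[48;2;15;8;5m🬂[38;2;16;9;6m[48;2;15;8;5m🬂[38;2;16;9;6m[48;2;15;8;5m🬂[38;2;16;9;6m[48;2;15;8;5m🬂[0m
</frame>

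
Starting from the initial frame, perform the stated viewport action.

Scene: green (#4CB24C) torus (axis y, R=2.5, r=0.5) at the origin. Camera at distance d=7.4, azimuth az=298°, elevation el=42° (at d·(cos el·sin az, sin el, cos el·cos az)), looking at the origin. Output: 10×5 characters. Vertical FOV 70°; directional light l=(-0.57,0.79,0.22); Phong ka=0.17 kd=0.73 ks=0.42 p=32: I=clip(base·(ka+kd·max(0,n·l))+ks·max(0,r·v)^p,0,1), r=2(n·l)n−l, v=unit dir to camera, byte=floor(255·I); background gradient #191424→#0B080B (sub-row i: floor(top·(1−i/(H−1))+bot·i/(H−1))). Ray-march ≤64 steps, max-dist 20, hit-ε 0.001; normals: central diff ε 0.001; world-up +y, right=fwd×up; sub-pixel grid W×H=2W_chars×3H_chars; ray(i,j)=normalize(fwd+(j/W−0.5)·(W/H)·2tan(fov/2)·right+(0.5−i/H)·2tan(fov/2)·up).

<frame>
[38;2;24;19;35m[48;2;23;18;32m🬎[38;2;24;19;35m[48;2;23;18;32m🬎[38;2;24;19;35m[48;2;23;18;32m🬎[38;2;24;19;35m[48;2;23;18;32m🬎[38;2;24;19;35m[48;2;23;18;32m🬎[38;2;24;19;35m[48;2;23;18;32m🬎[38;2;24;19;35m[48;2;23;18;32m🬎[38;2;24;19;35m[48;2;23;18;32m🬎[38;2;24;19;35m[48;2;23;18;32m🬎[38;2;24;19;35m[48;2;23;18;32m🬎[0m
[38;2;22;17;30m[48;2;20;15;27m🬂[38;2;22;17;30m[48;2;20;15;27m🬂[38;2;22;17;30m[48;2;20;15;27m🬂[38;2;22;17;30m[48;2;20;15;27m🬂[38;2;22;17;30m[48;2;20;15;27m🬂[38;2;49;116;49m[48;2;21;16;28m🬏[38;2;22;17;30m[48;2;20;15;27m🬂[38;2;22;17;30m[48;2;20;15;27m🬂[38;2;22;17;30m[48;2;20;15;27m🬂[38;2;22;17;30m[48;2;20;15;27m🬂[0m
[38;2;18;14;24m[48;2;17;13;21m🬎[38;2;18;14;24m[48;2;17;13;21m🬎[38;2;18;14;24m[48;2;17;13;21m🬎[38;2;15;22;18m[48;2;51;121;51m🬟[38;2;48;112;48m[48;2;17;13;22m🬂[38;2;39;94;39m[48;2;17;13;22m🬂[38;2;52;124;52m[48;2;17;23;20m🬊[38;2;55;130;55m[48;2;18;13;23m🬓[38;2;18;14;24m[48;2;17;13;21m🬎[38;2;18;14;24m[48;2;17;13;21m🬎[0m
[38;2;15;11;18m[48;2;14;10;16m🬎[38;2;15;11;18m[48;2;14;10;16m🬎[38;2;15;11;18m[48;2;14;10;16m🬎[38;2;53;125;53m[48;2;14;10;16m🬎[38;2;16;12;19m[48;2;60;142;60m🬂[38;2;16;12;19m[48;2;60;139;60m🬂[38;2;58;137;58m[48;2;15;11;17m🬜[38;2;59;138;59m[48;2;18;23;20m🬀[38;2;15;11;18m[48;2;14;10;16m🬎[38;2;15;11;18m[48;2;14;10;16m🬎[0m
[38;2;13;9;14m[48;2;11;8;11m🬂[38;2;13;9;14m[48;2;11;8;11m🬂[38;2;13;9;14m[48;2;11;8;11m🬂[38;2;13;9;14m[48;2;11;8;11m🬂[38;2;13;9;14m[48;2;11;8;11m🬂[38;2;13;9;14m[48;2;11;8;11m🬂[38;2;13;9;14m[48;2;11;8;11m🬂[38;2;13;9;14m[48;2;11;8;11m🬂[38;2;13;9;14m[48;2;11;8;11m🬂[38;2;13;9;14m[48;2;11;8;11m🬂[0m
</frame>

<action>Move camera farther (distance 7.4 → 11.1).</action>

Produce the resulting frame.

<frame>
[38;2;24;19;35m[48;2;23;18;32m🬎[38;2;24;19;35m[48;2;23;18;32m🬎[38;2;24;19;35m[48;2;23;18;32m🬎[38;2;24;19;35m[48;2;23;18;32m🬎[38;2;24;19;35m[48;2;23;18;32m🬎[38;2;24;19;35m[48;2;23;18;32m🬎[38;2;24;19;35m[48;2;23;18;32m🬎[38;2;24;19;35m[48;2;23;18;32m🬎[38;2;24;19;35m[48;2;23;18;32m🬎[38;2;24;19;35m[48;2;23;18;32m🬎[0m
[38;2;22;17;30m[48;2;20;15;27m🬂[38;2;22;17;30m[48;2;20;15;27m🬂[38;2;22;17;30m[48;2;20;15;27m🬂[38;2;22;17;30m[48;2;20;15;27m🬂[38;2;22;17;30m[48;2;20;15;27m🬂[38;2;22;17;30m[48;2;20;15;27m🬂[38;2;22;17;30m[48;2;20;15;27m🬂[38;2;22;17;30m[48;2;20;15;27m🬂[38;2;22;17;30m[48;2;20;15;27m🬂[38;2;22;17;30m[48;2;20;15;27m🬂[0m
[38;2;18;14;24m[48;2;17;13;21m🬎[38;2;18;14;24m[48;2;17;13;21m🬎[38;2;18;14;24m[48;2;17;13;21m🬎[38;2;18;14;24m[48;2;17;13;21m🬎[38;2;53;125;53m[48;2;21;29;25m🬅[38;2;83;172;83m[48;2;17;13;22m🬂[38;2;43;102;43m[48;2;18;13;23m🬓[38;2;18;14;24m[48;2;17;13;21m🬎[38;2;18;14;24m[48;2;17;13;21m🬎[38;2;18;14;24m[48;2;17;13;21m🬎[0m
[38;2;15;11;18m[48;2;14;10;16m🬎[38;2;15;11;18m[48;2;14;10;16m🬎[38;2;15;11;18m[48;2;14;10;16m🬎[38;2;15;11;18m[48;2;14;10;16m🬎[38;2;62;146;62m[48;2;14;10;17m🬂[38;2;48;113;48m[48;2;14;10;16m🬆[38;2;60;142;60m[48;2;14;10;17m🬀[38;2;15;11;18m[48;2;14;10;16m🬎[38;2;15;11;18m[48;2;14;10;16m🬎[38;2;15;11;18m[48;2;14;10;16m🬎[0m
[38;2;13;9;14m[48;2;11;8;11m🬂[38;2;13;9;14m[48;2;11;8;11m🬂[38;2;13;9;14m[48;2;11;8;11m🬂[38;2;13;9;14m[48;2;11;8;11m🬂[38;2;13;9;14m[48;2;11;8;11m🬂[38;2;13;9;14m[48;2;11;8;11m🬂[38;2;13;9;14m[48;2;11;8;11m🬂[38;2;13;9;14m[48;2;11;8;11m🬂[38;2;13;9;14m[48;2;11;8;11m🬂[38;2;13;9;14m[48;2;11;8;11m🬂[0m
</frame>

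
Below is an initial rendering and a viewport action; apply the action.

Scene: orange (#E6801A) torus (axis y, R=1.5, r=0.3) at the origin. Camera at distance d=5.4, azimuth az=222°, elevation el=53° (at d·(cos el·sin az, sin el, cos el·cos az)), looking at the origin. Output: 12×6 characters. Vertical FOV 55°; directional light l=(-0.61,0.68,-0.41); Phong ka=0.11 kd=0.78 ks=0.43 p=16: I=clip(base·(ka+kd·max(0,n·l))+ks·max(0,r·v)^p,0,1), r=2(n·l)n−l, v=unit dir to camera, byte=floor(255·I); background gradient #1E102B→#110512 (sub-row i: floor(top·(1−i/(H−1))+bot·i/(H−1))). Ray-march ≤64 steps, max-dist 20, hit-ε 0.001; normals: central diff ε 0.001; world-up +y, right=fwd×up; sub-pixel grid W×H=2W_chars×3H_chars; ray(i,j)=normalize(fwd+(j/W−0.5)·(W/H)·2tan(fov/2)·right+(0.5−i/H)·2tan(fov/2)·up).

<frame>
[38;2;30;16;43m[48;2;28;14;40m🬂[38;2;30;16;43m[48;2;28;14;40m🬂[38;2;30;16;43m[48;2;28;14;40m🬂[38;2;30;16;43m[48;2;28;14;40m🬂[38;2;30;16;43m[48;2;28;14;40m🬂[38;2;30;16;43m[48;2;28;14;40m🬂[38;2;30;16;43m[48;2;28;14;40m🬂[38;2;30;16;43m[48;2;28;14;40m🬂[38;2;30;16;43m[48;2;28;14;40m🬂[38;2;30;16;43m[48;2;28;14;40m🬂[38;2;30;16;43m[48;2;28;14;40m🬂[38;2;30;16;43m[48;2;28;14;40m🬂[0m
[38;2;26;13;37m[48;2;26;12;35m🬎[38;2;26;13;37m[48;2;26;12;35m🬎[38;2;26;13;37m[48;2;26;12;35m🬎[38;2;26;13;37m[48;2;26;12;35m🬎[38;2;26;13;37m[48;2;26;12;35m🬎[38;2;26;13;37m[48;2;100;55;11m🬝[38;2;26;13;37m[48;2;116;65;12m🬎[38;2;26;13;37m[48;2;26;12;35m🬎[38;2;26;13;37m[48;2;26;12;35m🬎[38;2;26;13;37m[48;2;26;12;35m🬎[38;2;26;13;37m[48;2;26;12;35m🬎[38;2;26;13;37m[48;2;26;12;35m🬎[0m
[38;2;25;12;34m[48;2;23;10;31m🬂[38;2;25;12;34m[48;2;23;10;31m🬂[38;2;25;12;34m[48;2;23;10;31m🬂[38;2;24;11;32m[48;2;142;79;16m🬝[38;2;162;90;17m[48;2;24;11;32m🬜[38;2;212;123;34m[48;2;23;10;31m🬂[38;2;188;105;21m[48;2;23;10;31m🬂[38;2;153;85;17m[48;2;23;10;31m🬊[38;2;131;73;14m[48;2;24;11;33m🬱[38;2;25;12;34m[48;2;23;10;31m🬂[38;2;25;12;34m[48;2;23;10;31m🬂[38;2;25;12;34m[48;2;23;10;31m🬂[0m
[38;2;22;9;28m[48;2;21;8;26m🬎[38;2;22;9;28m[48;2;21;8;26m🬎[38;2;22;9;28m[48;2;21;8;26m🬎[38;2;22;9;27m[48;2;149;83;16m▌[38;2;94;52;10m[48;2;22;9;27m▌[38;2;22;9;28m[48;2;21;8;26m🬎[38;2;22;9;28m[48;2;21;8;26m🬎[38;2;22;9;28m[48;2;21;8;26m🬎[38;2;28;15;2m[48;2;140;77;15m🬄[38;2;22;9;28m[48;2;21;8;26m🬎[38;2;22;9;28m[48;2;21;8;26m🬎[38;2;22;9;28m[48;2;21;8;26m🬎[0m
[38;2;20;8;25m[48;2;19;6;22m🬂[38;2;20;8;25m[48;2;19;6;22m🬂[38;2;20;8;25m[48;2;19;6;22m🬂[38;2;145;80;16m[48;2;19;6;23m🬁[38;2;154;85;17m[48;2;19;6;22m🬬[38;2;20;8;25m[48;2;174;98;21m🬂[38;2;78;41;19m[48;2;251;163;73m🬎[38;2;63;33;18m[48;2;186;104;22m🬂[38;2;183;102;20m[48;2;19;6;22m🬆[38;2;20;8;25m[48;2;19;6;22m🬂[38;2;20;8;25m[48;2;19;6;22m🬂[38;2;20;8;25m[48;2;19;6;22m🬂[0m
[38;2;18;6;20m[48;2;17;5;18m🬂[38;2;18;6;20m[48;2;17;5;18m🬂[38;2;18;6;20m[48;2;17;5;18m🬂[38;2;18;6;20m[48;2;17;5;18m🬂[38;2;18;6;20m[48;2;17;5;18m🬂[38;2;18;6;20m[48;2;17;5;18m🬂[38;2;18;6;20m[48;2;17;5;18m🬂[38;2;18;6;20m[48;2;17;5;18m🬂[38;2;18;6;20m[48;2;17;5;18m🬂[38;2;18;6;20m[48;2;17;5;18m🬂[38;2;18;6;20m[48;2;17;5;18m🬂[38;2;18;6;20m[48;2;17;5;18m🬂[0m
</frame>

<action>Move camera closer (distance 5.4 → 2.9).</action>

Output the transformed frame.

<frame>
[38;2;30;16;43m[48;2;28;14;40m🬂[38;2;30;16;43m[48;2;28;14;40m🬂[38;2;30;16;43m[48;2;28;14;40m🬂[38;2;30;16;43m[48;2;28;14;40m🬂[38;2;30;16;43m[48;2;28;14;40m🬂[38;2;30;16;43m[48;2;28;14;40m🬂[38;2;30;16;43m[48;2;28;14;40m🬂[38;2;30;16;43m[48;2;28;14;40m🬂[38;2;30;16;43m[48;2;28;14;40m🬂[38;2;30;16;43m[48;2;28;14;40m🬂[38;2;30;16;43m[48;2;28;14;40m🬂[38;2;30;16;43m[48;2;28;14;40m🬂[0m
[38;2;26;13;37m[48;2;26;12;35m🬎[38;2;26;13;37m[48;2;26;12;35m🬎[38;2;26;13;37m[48;2;145;81;16m🬎[38;2;27;14;38m[48;2;176;98;19m🬂[38;2;212;123;35m[48;2;162;90;18m🬋[38;2;198;112;25m[48;2;73;40;7m🬎[38;2;190;106;22m[48;2;30;15;19m🬎[38;2;177;98;19m[48;2;98;55;10m🬎[38;2;27;14;38m[48;2;152;84;16m🬁[38;2;151;84;16m[48;2;26;13;37m🬱[38;2;138;76;15m[48;2;26;13;37m🬏[38;2;26;13;37m[48;2;26;12;35m🬎[0m
[38;2;25;12;34m[48;2;23;10;31m🬂[38;2;25;12;34m[48;2;136;76;15m🬀[38;2;152;84;17m[48;2;99;55;11m🬝[38;2;130;72;14m[48;2;23;10;31m🬆[38;2;25;12;34m[48;2;23;10;31m🬂[38;2;25;12;34m[48;2;23;10;31m🬂[38;2;25;12;34m[48;2;23;10;31m🬂[38;2;25;12;34m[48;2;23;10;31m🬂[38;2;78;43;8m[48;2;23;10;32m🬁[38;2;108;60;12m[48;2;33;17;13m🬊[38;2;135;75;15m[48;2;88;49;9m🬬[38;2;145;80;15m[48;2;24;11;32m🬓[0m
[38;2;22;9;27m[48;2;136;75;14m▌[38;2;143;79;15m[48;2;122;68;13m🬕[38;2;89;49;9m[48;2;26;12;19m▌[38;2;22;9;28m[48;2;21;8;26m🬎[38;2;22;9;28m[48;2;21;8;26m🬎[38;2;22;9;28m[48;2;21;8;26m🬎[38;2;22;9;28m[48;2;21;8;26m🬎[38;2;22;9;28m[48;2;21;8;26m🬎[38;2;22;9;28m[48;2;21;8;26m🬎[38;2;21;8;27m[48;2;25;14;2m🬺[38;2;96;53;10m[48;2;37;20;3m▐[38;2;137;76;15m[48;2;159;88;17m▌[0m
[38;2;19;7;23m[48;2;151;84;16m▌[38;2;121;67;13m[48;2;145;80;16m🬉[38;2;35;18;11m[48;2;89;49;9m▐[38;2;20;8;25m[48;2;19;6;22m🬂[38;2;20;8;25m[48;2;19;6;22m🬂[38;2;20;8;25m[48;2;19;6;22m🬂[38;2;20;8;25m[48;2;19;6;22m🬂[38;2;20;8;25m[48;2;19;6;22m🬂[38;2;20;8;25m[48;2;19;6;22m🬂[38;2;19;7;23m[48;2;27;15;2m🬕[38;2;43;24;4m[48;2;104;58;11m🬄[38;2;144;79;15m[48;2;171;95;18m🬄[0m
[38;2;144;80;16m[48;2;17;5;18m🬉[38;2;149;83;16m[48;2;164;91;18m🬁[38;2;116;64;12m[48;2;154;85;17m🬊[38;2;46;25;4m[48;2;114;63;12m🬊[38;2;19;7;15m[48;2;79;44;8m🬎[38;2;17;5;19m[48;2;39;21;4m🬎[38;2;17;5;19m[48;2;26;14;2m🬎[38;2;17;5;19m[48;2;50;27;5m🬎[38;2;28;15;7m[48;2;94;52;10m🬎[38;2;62;34;6m[48;2;134;74;14m🬆[38;2;139;77;15m[48;2;178;99;20m🬆[38;2;184;102;20m[48;2;17;5;18m🬝[0m
</frame>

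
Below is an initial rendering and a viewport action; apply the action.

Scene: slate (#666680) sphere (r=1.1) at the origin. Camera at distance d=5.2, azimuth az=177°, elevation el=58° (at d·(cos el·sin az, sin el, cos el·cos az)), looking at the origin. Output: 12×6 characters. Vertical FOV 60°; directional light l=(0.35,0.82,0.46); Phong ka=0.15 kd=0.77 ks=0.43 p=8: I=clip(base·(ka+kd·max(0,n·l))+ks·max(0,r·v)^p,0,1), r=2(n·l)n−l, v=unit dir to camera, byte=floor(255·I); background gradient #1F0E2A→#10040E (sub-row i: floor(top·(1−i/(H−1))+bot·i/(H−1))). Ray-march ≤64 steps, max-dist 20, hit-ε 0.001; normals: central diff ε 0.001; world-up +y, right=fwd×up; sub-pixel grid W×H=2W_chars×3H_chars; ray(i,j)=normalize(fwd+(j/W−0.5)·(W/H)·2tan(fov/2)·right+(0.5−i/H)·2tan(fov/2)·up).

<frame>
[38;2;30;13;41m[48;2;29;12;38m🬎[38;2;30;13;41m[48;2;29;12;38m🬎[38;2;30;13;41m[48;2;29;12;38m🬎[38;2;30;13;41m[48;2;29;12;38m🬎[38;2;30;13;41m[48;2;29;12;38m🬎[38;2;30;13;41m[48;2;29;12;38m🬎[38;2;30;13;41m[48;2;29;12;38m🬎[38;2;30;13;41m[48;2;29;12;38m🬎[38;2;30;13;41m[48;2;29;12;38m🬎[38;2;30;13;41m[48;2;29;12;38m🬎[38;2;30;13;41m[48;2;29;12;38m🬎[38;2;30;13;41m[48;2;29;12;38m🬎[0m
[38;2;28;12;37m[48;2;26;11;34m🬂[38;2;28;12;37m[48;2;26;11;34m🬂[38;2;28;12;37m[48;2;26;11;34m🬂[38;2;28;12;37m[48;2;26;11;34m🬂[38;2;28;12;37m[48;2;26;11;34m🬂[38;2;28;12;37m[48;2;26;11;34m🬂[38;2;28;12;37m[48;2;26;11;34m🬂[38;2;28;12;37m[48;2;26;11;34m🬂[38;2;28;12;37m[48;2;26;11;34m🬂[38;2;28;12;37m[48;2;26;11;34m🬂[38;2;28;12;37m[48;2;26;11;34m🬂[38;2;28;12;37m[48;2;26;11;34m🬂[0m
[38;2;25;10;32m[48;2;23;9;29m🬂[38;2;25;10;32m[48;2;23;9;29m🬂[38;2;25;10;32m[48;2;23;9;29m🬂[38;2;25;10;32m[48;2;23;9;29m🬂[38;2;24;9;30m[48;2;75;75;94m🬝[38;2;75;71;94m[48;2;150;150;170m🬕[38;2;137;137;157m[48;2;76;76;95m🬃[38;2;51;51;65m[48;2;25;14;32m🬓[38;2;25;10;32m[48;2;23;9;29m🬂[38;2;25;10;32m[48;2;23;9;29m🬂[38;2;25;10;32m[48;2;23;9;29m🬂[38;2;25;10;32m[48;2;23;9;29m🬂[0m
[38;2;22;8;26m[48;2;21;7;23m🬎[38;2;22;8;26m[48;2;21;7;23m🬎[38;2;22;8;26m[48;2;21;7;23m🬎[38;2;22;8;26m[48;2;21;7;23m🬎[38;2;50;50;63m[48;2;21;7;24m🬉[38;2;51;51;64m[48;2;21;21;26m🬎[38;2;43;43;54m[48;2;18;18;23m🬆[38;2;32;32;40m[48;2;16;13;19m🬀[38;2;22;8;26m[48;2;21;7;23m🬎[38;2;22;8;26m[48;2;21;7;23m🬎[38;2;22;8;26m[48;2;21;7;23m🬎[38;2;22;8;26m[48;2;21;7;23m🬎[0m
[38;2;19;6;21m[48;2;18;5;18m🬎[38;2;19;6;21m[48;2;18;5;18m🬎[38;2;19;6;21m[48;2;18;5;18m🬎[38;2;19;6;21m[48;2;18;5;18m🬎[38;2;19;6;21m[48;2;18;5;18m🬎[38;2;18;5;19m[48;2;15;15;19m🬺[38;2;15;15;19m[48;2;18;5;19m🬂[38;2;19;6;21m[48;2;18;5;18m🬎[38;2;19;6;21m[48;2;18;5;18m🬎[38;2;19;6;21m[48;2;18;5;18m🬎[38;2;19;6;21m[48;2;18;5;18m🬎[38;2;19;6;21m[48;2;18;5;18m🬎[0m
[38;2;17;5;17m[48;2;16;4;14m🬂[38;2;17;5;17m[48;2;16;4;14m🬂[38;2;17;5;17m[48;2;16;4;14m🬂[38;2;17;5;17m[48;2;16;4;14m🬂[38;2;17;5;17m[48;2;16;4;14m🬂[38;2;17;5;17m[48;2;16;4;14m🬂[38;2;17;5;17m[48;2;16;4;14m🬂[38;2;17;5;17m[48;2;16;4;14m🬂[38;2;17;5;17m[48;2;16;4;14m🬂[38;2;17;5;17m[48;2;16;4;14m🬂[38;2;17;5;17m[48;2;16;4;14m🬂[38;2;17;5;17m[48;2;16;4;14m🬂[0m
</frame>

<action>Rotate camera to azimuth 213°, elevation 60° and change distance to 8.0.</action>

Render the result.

<frame>
[38;2;30;13;41m[48;2;29;12;38m🬎[38;2;30;13;41m[48;2;29;12;38m🬎[38;2;30;13;41m[48;2;29;12;38m🬎[38;2;30;13;41m[48;2;29;12;38m🬎[38;2;30;13;41m[48;2;29;12;38m🬎[38;2;30;13;41m[48;2;29;12;38m🬎[38;2;30;13;41m[48;2;29;12;38m🬎[38;2;30;13;41m[48;2;29;12;38m🬎[38;2;30;13;41m[48;2;29;12;38m🬎[38;2;30;13;41m[48;2;29;12;38m🬎[38;2;30;13;41m[48;2;29;12;38m🬎[38;2;30;13;41m[48;2;29;12;38m🬎[0m
[38;2;28;12;37m[48;2;26;11;34m🬂[38;2;28;12;37m[48;2;26;11;34m🬂[38;2;28;12;37m[48;2;26;11;34m🬂[38;2;28;12;37m[48;2;26;11;34m🬂[38;2;28;12;37m[48;2;26;11;34m🬂[38;2;28;12;37m[48;2;26;11;34m🬂[38;2;28;12;37m[48;2;26;11;34m🬂[38;2;28;12;37m[48;2;26;11;34m🬂[38;2;28;12;37m[48;2;26;11;34m🬂[38;2;28;12;37m[48;2;26;11;34m🬂[38;2;28;12;37m[48;2;26;11;34m🬂[38;2;28;12;37m[48;2;26;11;34m🬂[0m
[38;2;25;10;32m[48;2;23;9;29m🬂[38;2;25;10;32m[48;2;23;9;29m🬂[38;2;25;10;32m[48;2;23;9;29m🬂[38;2;25;10;32m[48;2;23;9;29m🬂[38;2;25;10;32m[48;2;23;9;29m🬂[38;2;24;9;30m[48;2;84;84;102m🬝[38;2;37;26;47m[48;2;128;128;150m🬨[38;2;25;10;32m[48;2;23;9;29m🬂[38;2;25;10;32m[48;2;23;9;29m🬂[38;2;25;10;32m[48;2;23;9;29m🬂[38;2;25;10;32m[48;2;23;9;29m🬂[38;2;25;10;32m[48;2;23;9;29m🬂[0m
[38;2;22;8;26m[48;2;21;7;23m🬎[38;2;22;8;26m[48;2;21;7;23m🬎[38;2;22;8;26m[48;2;21;7;23m🬎[38;2;22;8;26m[48;2;21;7;23m🬎[38;2;22;8;26m[48;2;21;7;23m🬎[38;2;40;40;50m[48;2;19;9;22m🬂[38;2;46;46;57m[48;2;16;13;20m🬂[38;2;28;28;36m[48;2;21;7;24m🬀[38;2;22;8;26m[48;2;21;7;23m🬎[38;2;22;8;26m[48;2;21;7;23m🬎[38;2;22;8;26m[48;2;21;7;23m🬎[38;2;22;8;26m[48;2;21;7;23m🬎[0m
[38;2;19;6;21m[48;2;18;5;18m🬎[38;2;19;6;21m[48;2;18;5;18m🬎[38;2;19;6;21m[48;2;18;5;18m🬎[38;2;19;6;21m[48;2;18;5;18m🬎[38;2;19;6;21m[48;2;18;5;18m🬎[38;2;19;6;21m[48;2;18;5;18m🬎[38;2;19;6;21m[48;2;18;5;18m🬎[38;2;19;6;21m[48;2;18;5;18m🬎[38;2;19;6;21m[48;2;18;5;18m🬎[38;2;19;6;21m[48;2;18;5;18m🬎[38;2;19;6;21m[48;2;18;5;18m🬎[38;2;19;6;21m[48;2;18;5;18m🬎[0m
[38;2;17;5;17m[48;2;16;4;14m🬂[38;2;17;5;17m[48;2;16;4;14m🬂[38;2;17;5;17m[48;2;16;4;14m🬂[38;2;17;5;17m[48;2;16;4;14m🬂[38;2;17;5;17m[48;2;16;4;14m🬂[38;2;17;5;17m[48;2;16;4;14m🬂[38;2;17;5;17m[48;2;16;4;14m🬂[38;2;17;5;17m[48;2;16;4;14m🬂[38;2;17;5;17m[48;2;16;4;14m🬂[38;2;17;5;17m[48;2;16;4;14m🬂[38;2;17;5;17m[48;2;16;4;14m🬂[38;2;17;5;17m[48;2;16;4;14m🬂[0m
</frame>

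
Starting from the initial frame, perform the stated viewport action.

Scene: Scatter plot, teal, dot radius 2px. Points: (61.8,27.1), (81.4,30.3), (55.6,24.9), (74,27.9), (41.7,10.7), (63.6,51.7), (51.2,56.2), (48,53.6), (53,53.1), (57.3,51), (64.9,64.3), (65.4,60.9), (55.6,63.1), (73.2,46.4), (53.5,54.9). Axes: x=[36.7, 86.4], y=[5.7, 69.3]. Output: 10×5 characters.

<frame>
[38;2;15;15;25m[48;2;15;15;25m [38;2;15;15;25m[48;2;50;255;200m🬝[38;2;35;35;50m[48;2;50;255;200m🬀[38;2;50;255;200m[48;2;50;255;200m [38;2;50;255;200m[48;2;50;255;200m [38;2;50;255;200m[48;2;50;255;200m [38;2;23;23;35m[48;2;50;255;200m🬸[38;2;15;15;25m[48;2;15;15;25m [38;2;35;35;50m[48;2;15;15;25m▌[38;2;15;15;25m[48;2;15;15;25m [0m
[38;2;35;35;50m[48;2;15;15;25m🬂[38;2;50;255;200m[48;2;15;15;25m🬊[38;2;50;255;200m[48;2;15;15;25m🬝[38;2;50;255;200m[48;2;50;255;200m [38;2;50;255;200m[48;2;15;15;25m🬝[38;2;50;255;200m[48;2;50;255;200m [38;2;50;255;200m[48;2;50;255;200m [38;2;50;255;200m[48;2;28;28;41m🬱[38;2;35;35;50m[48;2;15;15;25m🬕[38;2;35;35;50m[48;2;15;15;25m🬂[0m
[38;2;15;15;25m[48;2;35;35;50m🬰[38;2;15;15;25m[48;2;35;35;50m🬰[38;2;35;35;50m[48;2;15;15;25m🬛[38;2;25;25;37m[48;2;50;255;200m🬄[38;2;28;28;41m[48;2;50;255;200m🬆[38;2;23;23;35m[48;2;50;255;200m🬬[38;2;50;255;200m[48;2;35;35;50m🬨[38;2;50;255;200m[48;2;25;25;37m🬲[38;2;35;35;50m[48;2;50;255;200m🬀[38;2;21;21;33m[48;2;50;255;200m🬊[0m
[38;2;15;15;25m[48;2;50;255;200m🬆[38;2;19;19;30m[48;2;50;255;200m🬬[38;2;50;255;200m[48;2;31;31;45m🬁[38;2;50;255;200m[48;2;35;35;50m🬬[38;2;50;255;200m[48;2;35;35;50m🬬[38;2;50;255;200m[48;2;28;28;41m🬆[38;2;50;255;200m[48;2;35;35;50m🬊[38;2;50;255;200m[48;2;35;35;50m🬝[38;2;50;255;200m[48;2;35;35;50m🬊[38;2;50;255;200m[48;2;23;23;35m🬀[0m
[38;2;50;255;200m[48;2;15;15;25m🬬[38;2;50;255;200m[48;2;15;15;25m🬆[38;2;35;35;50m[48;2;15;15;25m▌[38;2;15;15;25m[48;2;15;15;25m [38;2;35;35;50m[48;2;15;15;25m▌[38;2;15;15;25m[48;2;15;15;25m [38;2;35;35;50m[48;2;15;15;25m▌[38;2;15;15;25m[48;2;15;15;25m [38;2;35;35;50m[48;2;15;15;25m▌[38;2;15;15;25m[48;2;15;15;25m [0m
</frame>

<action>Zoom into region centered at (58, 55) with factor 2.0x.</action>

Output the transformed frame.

<frame>
[38;2;15;15;25m[48;2;15;15;25m [38;2;15;15;25m[48;2;15;15;25m [38;2;35;35;50m[48;2;15;15;25m▌[38;2;15;15;25m[48;2;50;255;200m🬆[38;2;23;23;35m[48;2;50;255;200m🬬[38;2;15;15;25m[48;2;15;15;25m [38;2;28;28;41m[48;2;50;255;200m🬆[38;2;50;255;200m[48;2;15;15;25m🬺[38;2;23;23;35m[48;2;50;255;200m🬬[38;2;15;15;25m[48;2;15;15;25m [0m
[38;2;23;23;35m[48;2;50;255;200m🬝[38;2;23;23;35m[48;2;50;255;200m🬝[38;2;50;255;200m[48;2;25;25;37m🬳[38;2;50;255;200m[48;2;50;255;200m [38;2;50;255;200m[48;2;21;21;33m🬆[38;2;35;35;50m[48;2;15;15;25m🬂[38;2;50;255;200m[48;2;30;30;43m🬉[38;2;50;255;200m[48;2;50;255;200m [38;2;50;255;200m[48;2;25;25;37m🬛[38;2;35;35;50m[48;2;15;15;25m🬂[0m
[38;2;50;255;200m[48;2;50;255;200m [38;2;50;255;200m[48;2;15;15;25m🬝[38;2;50;255;200m[48;2;50;255;200m [38;2;50;255;200m[48;2;50;255;200m [38;2;50;255;200m[48;2;15;15;25m🬺[38;2;25;25;37m[48;2;50;255;200m🬎[38;2;35;35;50m[48;2;50;255;200m🬀[38;2;25;25;37m[48;2;50;255;200m🬈[38;2;35;35;50m[48;2;15;15;25m🬛[38;2;15;15;25m[48;2;35;35;50m🬰[0m
[38;2;23;23;35m[48;2;50;255;200m🬺[38;2;15;15;25m[48;2;35;35;50m🬎[38;2;50;255;200m[48;2;31;31;45m🬁[38;2;50;255;200m[48;2;25;25;37m🬂[38;2;50;255;200m[48;2;28;28;41m🬆[38;2;15;15;25m[48;2;35;35;50m🬎[38;2;50;255;200m[48;2;35;35;50m🬊[38;2;50;255;200m[48;2;23;23;35m🬀[38;2;35;35;50m[48;2;15;15;25m🬲[38;2;15;15;25m[48;2;35;35;50m🬎[0m
[38;2;15;15;25m[48;2;15;15;25m [38;2;15;15;25m[48;2;15;15;25m [38;2;35;35;50m[48;2;15;15;25m▌[38;2;15;15;25m[48;2;15;15;25m [38;2;35;35;50m[48;2;15;15;25m▌[38;2;15;15;25m[48;2;15;15;25m [38;2;35;35;50m[48;2;15;15;25m▌[38;2;15;15;25m[48;2;15;15;25m [38;2;35;35;50m[48;2;15;15;25m▌[38;2;15;15;25m[48;2;15;15;25m [0m
</frame>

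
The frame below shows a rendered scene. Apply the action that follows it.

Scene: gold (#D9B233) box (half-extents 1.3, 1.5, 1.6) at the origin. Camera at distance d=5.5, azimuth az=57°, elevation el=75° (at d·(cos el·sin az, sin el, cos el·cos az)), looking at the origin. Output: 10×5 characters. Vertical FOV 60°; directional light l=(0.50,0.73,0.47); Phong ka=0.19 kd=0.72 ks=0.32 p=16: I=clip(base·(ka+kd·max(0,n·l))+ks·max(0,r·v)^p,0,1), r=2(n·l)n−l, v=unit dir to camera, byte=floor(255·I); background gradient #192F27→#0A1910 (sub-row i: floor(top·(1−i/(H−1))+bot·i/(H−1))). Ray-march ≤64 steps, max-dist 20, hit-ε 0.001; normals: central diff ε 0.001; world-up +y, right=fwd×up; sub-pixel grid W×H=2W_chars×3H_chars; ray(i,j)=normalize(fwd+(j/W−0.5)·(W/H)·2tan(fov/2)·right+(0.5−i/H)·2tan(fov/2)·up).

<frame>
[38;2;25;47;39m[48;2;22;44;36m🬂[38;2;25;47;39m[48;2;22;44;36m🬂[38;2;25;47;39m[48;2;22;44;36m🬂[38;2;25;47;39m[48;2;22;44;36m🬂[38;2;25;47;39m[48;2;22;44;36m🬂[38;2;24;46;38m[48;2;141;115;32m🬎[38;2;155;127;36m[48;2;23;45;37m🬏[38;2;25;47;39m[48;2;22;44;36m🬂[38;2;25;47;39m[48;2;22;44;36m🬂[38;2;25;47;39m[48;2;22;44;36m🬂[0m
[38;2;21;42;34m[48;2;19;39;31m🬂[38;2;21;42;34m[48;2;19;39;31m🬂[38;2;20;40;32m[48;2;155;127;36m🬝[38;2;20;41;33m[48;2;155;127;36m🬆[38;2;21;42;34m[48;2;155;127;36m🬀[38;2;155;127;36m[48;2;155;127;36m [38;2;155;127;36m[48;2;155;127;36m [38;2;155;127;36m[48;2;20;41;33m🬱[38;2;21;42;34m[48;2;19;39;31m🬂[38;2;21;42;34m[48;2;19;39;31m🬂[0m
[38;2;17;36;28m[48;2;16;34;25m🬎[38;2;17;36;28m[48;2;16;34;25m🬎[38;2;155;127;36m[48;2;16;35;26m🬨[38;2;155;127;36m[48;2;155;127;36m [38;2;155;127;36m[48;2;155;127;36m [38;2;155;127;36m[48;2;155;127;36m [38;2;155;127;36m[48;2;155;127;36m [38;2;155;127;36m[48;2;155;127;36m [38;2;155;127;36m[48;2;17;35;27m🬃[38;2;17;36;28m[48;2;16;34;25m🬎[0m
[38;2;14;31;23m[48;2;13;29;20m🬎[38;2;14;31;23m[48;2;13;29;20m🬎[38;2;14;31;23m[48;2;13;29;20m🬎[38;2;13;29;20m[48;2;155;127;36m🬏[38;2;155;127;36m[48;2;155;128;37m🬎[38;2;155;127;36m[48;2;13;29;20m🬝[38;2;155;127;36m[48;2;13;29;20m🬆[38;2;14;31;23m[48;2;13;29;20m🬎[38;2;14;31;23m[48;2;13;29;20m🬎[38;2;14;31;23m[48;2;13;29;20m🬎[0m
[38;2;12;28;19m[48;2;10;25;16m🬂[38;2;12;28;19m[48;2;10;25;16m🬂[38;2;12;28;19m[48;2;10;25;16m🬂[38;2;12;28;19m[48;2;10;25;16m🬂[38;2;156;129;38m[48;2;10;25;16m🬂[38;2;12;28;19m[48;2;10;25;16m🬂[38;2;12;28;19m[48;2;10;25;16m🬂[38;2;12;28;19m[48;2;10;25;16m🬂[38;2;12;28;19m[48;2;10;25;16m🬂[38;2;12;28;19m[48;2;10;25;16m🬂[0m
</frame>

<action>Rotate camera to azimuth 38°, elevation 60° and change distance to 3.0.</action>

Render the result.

<frame>
[38;2;25;47;39m[48;2;155;127;36m🬀[38;2;155;127;36m[48;2;155;127;36m [38;2;155;127;36m[48;2;155;127;36m [38;2;155;127;36m[48;2;155;127;36m [38;2;155;127;36m[48;2;155;127;36m [38;2;155;127;36m[48;2;155;127;36m [38;2;155;127;36m[48;2;155;127;36m [38;2;155;127;36m[48;2;155;127;36m [38;2;155;127;36m[48;2;155;127;36m [38;2;155;127;36m[48;2;155;127;36m [0m
[38;2;155;127;36m[48;2;155;127;36m [38;2;155;127;36m[48;2;155;127;36m [38;2;155;127;36m[48;2;155;127;36m [38;2;155;127;36m[48;2;155;127;36m [38;2;155;127;36m[48;2;155;127;36m [38;2;155;127;36m[48;2;155;127;36m [38;2;155;127;36m[48;2;155;127;36m [38;2;155;127;36m[48;2;155;127;36m [38;2;155;127;36m[48;2;155;127;36m [38;2;155;127;36m[48;2;155;127;36m [0m
[38;2;155;127;36m[48;2;155;127;36m [38;2;155;127;36m[48;2;155;127;36m [38;2;155;127;36m[48;2;155;127;36m [38;2;155;127;36m[48;2;155;127;36m [38;2;155;127;36m[48;2;155;127;36m [38;2;155;127;36m[48;2;155;127;36m [38;2;155;127;36m[48;2;155;127;36m [38;2;155;127;36m[48;2;155;127;36m [38;2;155;127;36m[48;2;155;127;36m [38;2;155;127;36m[48;2;155;127;36m [0m
[38;2;155;127;36m[48;2;155;127;36m [38;2;155;127;36m[48;2;155;127;36m [38;2;155;127;36m[48;2;155;127;36m [38;2;155;127;36m[48;2;155;127;36m [38;2;155;127;36m[48;2;155;127;36m [38;2;155;127;36m[48;2;155;127;36m [38;2;155;127;36m[48;2;155;127;36m [38;2;155;127;36m[48;2;155;127;36m [38;2;155;127;36m[48;2;155;127;36m [38;2;155;127;36m[48;2;13;30;21m🬕[0m
[38;2;155;127;36m[48;2;155;127;36m [38;2;155;127;36m[48;2;155;127;36m [38;2;155;127;36m[48;2;155;127;36m [38;2;155;127;36m[48;2;155;127;36m [38;2;155;127;36m[48;2;155;127;36m [38;2;155;127;36m[48;2;155;127;36m [38;2;155;127;36m[48;2;155;127;36m [38;2;155;127;36m[48;2;155;127;36m [38;2;155;127;36m[48;2;121;99;28m🬝[38;2;12;28;19m[48;2;10;25;16m🬂[0m
</frame>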